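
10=10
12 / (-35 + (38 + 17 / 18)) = 216 / 71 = 3.04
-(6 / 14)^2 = -0.18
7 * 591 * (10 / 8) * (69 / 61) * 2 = 1427265 / 122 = 11698.89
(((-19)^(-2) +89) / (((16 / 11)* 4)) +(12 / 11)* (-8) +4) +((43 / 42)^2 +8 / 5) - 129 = -32441319859 / 280193760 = -115.78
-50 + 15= -35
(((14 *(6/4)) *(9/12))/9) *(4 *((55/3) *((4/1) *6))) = 3080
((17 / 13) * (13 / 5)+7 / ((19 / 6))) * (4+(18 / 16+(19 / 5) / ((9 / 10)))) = 358709 / 6840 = 52.44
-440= -440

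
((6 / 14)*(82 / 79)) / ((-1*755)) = -246 / 417515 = -0.00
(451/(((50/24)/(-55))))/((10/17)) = -20240.88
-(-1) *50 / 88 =25 / 44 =0.57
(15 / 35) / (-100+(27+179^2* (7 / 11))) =33 / 1564388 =0.00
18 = 18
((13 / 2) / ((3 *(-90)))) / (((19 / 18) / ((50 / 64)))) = -65 / 3648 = -0.02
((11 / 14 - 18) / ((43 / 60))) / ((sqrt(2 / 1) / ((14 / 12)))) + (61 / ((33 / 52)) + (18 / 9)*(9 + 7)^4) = 4328548 / 33 - 1205*sqrt(2) / 86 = 131148.31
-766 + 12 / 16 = -3061 / 4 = -765.25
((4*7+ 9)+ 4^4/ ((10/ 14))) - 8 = 1937/ 5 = 387.40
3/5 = 0.60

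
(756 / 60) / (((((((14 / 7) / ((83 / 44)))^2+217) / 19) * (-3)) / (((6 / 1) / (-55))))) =16492266 / 413230675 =0.04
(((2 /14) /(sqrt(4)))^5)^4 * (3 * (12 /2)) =9 /41834127712642400780288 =0.00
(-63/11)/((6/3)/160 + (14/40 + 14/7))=-80/33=-2.42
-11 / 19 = -0.58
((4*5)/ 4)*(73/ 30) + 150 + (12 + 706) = 880.17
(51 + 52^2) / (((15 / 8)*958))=2204 / 1437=1.53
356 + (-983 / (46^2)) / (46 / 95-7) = 466383609 / 1309804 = 356.07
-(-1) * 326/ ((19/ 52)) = 16952/ 19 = 892.21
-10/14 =-0.71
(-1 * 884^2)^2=610673479936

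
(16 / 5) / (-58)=-8 / 145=-0.06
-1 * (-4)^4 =-256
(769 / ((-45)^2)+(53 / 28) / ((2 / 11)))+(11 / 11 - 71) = -6714361 / 113400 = -59.21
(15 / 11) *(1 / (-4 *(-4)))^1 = 15 / 176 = 0.09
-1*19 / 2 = -19 / 2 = -9.50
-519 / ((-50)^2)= -519 / 2500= -0.21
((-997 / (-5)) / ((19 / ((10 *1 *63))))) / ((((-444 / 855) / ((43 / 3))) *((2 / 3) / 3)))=-121539285 / 148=-821211.39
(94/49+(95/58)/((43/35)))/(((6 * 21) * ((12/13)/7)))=5165693/26396496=0.20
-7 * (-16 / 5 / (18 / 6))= 112 / 15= 7.47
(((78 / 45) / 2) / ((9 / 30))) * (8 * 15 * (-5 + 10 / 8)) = -1300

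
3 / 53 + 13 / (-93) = -410 / 4929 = -0.08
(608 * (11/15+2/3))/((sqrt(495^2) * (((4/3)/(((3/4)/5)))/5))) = 266/275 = 0.97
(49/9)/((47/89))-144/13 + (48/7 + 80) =3313859/38493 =86.09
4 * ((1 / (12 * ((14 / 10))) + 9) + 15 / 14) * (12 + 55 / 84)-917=-712975 / 1764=-404.18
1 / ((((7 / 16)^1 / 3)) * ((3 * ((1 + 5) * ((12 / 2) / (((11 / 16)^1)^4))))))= 14641 / 1032192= 0.01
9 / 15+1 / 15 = 2 / 3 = 0.67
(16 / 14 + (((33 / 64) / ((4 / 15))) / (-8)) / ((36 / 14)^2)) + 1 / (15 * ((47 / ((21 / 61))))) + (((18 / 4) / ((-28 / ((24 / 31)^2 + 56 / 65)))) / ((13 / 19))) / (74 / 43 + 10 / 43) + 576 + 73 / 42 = 4867060098137938223 / 8410780955566080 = 578.67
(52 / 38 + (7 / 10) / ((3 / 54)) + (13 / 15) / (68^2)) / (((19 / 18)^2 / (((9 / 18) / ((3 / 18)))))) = 1491079671 / 39645020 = 37.61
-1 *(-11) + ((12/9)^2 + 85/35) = 958/63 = 15.21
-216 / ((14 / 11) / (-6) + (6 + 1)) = -891 / 28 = -31.82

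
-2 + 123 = 121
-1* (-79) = 79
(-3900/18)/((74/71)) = -23075/111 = -207.88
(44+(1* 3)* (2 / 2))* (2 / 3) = 31.33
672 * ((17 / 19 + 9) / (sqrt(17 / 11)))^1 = 126336 * sqrt(187) / 323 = 5348.67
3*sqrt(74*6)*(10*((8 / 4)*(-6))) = -720*sqrt(111) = -7585.67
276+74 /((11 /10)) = 3776 /11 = 343.27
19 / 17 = 1.12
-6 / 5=-1.20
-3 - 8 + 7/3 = -26/3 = -8.67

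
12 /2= 6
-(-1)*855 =855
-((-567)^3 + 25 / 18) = 3281116709 / 18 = 182284261.61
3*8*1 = 24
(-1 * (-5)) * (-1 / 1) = -5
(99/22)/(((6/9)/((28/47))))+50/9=9.58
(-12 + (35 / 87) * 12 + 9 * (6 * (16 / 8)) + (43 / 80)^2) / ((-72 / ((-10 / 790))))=18767221 / 1055692800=0.02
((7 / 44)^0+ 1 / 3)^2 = 16 / 9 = 1.78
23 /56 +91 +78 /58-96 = -5269 /1624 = -3.24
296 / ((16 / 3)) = 111 / 2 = 55.50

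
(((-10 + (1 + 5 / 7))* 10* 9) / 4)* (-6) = 7830 / 7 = 1118.57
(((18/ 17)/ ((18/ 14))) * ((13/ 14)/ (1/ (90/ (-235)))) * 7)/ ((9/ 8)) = -1456/ 799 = -1.82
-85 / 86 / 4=-0.25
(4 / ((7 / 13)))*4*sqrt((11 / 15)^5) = 25168*sqrt(165) / 23625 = 13.68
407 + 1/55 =22386/55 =407.02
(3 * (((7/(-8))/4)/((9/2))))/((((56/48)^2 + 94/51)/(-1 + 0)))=357/7844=0.05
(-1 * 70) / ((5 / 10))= -140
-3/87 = -1/29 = -0.03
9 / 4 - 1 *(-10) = 49 / 4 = 12.25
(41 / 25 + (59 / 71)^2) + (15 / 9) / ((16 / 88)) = 8693611 / 756150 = 11.50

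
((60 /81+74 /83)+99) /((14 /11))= 2480687 /31374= 79.07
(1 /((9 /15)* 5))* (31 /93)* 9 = 1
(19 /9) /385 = 19 /3465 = 0.01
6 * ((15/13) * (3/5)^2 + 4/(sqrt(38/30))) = 162/65 + 24 * sqrt(285)/19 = 23.82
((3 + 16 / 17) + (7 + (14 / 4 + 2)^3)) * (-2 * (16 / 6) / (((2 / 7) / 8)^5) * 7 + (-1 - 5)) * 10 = -116207847894775 / 102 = -1139292626419.36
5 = 5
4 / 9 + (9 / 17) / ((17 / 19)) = 2695 / 2601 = 1.04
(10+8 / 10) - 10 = 4 / 5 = 0.80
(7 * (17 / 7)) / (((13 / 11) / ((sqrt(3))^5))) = 1683 * sqrt(3) / 13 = 224.23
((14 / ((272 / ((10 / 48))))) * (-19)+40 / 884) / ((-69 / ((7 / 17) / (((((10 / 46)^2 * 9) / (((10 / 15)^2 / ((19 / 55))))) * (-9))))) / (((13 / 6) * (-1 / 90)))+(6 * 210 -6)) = 11909975 / 1462108254912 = 0.00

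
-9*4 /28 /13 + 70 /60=583 /546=1.07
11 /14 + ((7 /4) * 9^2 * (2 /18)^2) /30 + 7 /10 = 1297 /840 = 1.54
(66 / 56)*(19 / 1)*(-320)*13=-652080 / 7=-93154.29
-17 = -17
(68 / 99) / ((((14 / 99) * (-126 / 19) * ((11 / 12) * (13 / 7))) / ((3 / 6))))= -646 / 3003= -0.22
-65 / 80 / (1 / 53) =-43.06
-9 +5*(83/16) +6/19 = 17.25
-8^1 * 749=-5992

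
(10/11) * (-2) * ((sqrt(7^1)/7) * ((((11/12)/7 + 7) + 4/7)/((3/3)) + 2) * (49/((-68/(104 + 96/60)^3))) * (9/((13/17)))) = 1635904512 * sqrt(7)/65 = 66587638.58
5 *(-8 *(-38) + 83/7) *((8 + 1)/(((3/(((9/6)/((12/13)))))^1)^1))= 431145/56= 7699.02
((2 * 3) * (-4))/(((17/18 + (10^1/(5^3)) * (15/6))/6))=-12960/103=-125.83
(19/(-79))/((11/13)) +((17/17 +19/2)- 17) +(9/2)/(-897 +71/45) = -475458499/70030972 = -6.79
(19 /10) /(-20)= -19 /200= -0.10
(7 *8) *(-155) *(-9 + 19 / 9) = 538160 / 9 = 59795.56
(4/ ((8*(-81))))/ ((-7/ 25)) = 25/ 1134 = 0.02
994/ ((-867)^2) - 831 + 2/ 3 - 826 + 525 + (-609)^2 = 277936758181/ 751689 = 369749.67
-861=-861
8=8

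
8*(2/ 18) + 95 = 863/ 9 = 95.89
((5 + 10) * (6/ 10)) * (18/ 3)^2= 324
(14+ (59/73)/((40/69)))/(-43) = -44951/125560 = -0.36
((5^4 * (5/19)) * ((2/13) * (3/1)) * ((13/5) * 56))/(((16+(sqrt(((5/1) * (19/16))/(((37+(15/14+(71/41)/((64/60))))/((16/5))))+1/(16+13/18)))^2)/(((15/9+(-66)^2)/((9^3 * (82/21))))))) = 87864710574707500/85883891215599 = 1023.06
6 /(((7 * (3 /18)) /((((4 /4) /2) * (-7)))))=-18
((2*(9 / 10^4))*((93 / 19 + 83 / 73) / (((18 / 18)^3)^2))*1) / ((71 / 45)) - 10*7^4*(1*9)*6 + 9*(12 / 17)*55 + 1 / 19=-1084982114924509 / 837054500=-1296190.53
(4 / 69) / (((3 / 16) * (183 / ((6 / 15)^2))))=256 / 947025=0.00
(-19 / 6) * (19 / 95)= -0.63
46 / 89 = 0.52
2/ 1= 2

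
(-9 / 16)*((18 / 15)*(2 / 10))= -27 / 200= -0.14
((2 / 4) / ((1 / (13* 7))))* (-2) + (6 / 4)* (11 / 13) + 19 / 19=-2307 / 26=-88.73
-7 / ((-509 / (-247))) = -1729 / 509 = -3.40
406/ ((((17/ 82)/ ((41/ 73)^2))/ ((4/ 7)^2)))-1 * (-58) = 164698134/ 634151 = 259.71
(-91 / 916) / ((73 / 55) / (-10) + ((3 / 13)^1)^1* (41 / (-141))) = 15290275 / 30756074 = 0.50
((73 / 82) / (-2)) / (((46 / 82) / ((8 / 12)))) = -0.53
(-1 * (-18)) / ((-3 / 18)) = -108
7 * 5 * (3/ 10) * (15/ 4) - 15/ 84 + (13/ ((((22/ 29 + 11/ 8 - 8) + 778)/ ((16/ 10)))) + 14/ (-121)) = 21577098523/ 551735800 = 39.11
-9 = -9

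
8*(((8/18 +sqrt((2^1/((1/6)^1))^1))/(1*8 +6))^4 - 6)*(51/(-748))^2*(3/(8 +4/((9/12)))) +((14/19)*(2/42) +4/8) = 247*sqrt(3)/26146890 +2477845567/5109849360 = 0.48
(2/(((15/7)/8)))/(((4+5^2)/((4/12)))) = 112/1305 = 0.09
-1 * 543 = -543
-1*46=-46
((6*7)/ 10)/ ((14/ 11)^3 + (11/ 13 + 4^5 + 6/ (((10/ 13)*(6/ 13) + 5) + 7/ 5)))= 1037038002/ 253777023475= 0.00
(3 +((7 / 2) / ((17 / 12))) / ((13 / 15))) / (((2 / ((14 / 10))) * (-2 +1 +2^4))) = 3017 / 11050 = 0.27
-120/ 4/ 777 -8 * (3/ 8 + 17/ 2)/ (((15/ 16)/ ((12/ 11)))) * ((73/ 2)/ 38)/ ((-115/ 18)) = 12.38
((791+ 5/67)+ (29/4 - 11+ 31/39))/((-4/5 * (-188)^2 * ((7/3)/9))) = -52954875/492553984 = -0.11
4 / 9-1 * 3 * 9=-26.56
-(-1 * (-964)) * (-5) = 4820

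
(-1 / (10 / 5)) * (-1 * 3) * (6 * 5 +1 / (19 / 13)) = 1749 / 38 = 46.03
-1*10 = -10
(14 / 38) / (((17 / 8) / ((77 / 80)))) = 539 / 3230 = 0.17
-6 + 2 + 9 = 5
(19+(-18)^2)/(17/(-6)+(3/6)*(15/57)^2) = -53067/433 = -122.56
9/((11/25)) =225/11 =20.45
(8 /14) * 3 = 12 /7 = 1.71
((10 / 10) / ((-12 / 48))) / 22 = -2 / 11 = -0.18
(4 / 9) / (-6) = -2 / 27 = -0.07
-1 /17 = -0.06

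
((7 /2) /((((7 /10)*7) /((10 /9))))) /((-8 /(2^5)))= -3.17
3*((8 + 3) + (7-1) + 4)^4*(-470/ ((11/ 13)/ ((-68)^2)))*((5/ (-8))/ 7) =1471768307100/ 11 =133797118827.27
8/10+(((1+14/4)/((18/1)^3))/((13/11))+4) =404407/84240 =4.80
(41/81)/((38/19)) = 41/162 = 0.25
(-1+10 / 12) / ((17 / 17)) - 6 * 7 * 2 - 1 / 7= -84.31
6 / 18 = 1 / 3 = 0.33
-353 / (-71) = 353 / 71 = 4.97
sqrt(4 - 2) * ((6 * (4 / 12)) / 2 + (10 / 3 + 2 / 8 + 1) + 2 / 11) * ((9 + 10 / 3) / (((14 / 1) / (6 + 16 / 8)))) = 28157 * sqrt(2) / 693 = 57.46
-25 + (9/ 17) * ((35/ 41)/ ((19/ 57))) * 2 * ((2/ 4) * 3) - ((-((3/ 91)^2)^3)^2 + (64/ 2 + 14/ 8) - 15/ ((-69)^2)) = -78017186379893907254918412680941/ 1426810852688789522772134862636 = -54.68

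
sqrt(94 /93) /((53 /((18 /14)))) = 3 * sqrt(8742) /11501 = 0.02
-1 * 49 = -49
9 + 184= 193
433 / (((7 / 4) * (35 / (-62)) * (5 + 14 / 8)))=-429536 / 6615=-64.93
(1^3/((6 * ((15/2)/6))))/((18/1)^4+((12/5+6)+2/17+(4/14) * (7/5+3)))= 119/93699804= 0.00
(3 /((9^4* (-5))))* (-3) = 1 /3645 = 0.00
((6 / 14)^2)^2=81 / 2401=0.03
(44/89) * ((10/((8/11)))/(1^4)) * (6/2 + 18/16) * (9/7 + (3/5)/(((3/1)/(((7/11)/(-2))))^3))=4310039/119616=36.03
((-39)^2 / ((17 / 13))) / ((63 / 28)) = 516.94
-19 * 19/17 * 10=-3610/17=-212.35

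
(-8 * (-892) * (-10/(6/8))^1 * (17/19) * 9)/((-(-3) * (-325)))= 970496/1235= 785.83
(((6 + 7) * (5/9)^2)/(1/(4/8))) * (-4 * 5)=-3250/81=-40.12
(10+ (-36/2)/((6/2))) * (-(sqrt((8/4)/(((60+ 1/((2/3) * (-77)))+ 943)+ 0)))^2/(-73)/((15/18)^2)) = 44352/281887675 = 0.00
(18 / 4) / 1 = 9 / 2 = 4.50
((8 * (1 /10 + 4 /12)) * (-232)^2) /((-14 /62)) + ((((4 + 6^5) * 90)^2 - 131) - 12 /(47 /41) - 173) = 490279213358.98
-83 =-83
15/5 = 3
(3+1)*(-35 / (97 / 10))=-14.43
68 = 68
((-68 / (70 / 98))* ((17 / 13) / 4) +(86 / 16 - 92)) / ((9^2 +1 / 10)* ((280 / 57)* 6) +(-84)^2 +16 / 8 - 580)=-1163351 / 87618960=-0.01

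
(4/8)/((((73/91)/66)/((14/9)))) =14014/219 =63.99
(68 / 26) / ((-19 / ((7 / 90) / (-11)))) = 119 / 122265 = 0.00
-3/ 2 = -1.50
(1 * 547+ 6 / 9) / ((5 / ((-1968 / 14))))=-538904 / 35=-15397.26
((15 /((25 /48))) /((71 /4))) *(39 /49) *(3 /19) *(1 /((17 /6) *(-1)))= -404352 /5618585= -0.07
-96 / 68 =-24 / 17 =-1.41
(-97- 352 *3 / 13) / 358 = -2317 / 4654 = -0.50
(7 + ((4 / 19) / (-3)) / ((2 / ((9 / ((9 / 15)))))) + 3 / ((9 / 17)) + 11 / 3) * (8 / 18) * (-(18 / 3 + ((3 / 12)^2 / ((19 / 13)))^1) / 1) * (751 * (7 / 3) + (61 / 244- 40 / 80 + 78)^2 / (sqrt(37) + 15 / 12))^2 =-29334038106876247217 / 200547410112- 558811884591198799 * sqrt(37) / 25068426264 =-281863515.56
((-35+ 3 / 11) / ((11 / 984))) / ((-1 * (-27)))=-125296 / 1089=-115.06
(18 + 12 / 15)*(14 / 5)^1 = 1316 / 25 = 52.64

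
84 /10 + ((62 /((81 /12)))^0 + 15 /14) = 10.47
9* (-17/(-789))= 51/263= 0.19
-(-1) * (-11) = -11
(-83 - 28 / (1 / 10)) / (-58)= 363 / 58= 6.26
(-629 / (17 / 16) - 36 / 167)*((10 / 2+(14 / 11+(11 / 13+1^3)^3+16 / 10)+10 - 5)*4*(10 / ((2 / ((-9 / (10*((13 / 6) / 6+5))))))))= 29682576282240 / 778926577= 38107.03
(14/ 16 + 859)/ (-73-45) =-6879/ 944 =-7.29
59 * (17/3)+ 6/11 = 11051/33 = 334.88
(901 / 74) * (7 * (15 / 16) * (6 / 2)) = 283815 / 1184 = 239.71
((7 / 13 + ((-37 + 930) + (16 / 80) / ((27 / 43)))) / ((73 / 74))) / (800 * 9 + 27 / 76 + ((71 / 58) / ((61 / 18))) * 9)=15606959435464 / 124077025180485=0.13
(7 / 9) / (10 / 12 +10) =14 / 195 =0.07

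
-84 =-84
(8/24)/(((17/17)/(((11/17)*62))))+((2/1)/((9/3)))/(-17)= 40/3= 13.33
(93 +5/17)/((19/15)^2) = 58.15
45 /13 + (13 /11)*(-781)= -11954 /13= -919.54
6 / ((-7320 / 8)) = -2 / 305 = -0.01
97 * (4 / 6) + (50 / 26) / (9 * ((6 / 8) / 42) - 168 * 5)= 39535994 / 611403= 64.66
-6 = -6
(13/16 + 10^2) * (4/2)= 1613/8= 201.62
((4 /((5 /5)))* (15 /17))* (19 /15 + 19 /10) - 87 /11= 611 /187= 3.27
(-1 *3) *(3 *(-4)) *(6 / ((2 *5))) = 21.60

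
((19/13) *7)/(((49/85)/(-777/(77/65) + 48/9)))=-4953205/429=-11545.93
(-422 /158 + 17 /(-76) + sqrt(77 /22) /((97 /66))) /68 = -17379 /408272 + 33*sqrt(14) /6596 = -0.02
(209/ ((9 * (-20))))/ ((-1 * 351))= 0.00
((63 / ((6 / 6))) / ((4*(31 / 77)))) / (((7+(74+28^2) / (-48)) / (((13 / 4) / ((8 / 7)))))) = -147147 / 14384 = -10.23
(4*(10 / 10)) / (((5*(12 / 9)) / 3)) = 9 / 5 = 1.80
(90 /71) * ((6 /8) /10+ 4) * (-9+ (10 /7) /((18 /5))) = -44173 /994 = -44.44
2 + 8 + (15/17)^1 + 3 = 236/17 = 13.88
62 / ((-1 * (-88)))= 31 / 44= 0.70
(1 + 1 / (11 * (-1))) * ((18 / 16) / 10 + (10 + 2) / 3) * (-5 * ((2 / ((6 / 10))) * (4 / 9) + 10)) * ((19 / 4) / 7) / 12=-692075 / 57024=-12.14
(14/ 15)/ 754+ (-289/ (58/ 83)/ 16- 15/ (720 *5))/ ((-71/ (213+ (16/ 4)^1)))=1015189427/ 12848160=79.01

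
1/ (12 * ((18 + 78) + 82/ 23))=23/ 27480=0.00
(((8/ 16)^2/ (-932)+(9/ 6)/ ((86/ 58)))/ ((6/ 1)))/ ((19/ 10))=810625/ 9137328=0.09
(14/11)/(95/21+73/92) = 27048/113003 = 0.24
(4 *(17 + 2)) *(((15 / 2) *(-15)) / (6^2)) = -475 / 2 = -237.50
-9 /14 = -0.64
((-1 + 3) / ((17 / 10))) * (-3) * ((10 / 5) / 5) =-24 / 17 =-1.41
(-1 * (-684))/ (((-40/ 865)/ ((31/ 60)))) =-305691/ 40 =-7642.28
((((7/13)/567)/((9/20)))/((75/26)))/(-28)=-2/76545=-0.00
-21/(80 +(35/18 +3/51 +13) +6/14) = -44982/204415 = -0.22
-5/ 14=-0.36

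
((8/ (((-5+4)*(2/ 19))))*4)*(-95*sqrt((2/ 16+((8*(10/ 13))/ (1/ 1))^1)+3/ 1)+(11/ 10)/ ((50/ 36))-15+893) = -33394096/ 125+7220*sqrt(25090)/ 13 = -179180.83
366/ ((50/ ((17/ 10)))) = 3111/ 250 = 12.44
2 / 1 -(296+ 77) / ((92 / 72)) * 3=-20096 / 23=-873.74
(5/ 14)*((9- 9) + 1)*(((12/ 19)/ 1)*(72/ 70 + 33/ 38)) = 7569/ 17689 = 0.43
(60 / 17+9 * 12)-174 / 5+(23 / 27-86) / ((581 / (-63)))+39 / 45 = 1837736 / 21165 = 86.83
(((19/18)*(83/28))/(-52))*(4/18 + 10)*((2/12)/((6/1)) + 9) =-906775/163296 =-5.55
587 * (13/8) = 7631/8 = 953.88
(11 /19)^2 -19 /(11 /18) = -122131 /3971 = -30.76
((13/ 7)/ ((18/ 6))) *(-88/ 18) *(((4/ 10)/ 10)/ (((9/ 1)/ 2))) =-1144/ 42525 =-0.03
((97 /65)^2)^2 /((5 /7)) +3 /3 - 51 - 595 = -56948560658 /89253125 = -638.06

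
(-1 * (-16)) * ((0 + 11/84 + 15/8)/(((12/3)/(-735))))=-11795/2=-5897.50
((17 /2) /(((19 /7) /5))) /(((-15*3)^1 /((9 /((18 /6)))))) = -119 /114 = -1.04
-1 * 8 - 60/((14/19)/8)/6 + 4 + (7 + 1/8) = -5905/56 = -105.45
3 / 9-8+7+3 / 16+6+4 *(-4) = -503 / 48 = -10.48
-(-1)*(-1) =-1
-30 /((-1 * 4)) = 15 /2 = 7.50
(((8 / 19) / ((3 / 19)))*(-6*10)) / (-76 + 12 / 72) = 192 / 91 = 2.11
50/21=2.38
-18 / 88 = -9 / 44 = -0.20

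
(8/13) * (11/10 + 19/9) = 1156/585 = 1.98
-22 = -22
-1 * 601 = -601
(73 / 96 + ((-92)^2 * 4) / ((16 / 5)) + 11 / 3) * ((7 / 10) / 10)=1422547 / 1920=740.91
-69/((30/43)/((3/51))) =-989/170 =-5.82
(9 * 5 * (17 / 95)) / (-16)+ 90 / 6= 4407 / 304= 14.50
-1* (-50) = 50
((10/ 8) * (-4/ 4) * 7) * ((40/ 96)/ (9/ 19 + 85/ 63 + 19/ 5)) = -349125/ 538448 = -0.65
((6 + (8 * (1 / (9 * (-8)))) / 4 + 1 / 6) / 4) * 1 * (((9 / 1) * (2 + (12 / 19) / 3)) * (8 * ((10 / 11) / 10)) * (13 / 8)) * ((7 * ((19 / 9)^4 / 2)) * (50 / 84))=1493.21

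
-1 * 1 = -1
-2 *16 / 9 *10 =-35.56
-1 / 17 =-0.06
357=357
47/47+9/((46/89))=847/46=18.41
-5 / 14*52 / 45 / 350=-13 / 11025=-0.00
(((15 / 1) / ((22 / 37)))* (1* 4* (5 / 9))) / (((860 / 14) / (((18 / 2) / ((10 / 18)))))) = 6993 / 473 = 14.78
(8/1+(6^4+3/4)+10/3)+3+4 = 15781/12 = 1315.08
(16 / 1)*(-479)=-7664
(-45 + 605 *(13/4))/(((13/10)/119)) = 4572575/26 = 175868.27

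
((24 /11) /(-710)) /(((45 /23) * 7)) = -0.00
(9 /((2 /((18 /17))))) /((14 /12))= 486 /119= 4.08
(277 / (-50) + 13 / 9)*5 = -1843 / 90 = -20.48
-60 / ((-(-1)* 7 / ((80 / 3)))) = -1600 / 7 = -228.57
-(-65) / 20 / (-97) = -13 / 388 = -0.03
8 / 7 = 1.14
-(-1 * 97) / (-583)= -97 / 583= -0.17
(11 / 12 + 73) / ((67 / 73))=64751 / 804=80.54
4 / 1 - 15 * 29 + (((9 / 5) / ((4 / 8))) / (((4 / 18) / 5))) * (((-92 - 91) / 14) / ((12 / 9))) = -68605 / 56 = -1225.09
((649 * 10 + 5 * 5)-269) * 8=49968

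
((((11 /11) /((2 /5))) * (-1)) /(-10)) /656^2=1 /1721344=0.00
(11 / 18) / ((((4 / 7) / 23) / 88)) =2164.56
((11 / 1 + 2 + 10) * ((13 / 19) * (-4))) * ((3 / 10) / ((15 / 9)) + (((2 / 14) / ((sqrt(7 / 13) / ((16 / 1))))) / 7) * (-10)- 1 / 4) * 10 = 4186 / 95 + 1913600 * sqrt(91) / 6517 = 2845.13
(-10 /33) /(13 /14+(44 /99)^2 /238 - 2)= 64260 /227029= 0.28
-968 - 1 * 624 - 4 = -1596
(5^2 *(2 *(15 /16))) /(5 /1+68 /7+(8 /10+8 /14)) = 13125 /4504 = 2.91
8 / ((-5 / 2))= -16 / 5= -3.20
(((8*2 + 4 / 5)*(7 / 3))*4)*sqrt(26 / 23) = 166.71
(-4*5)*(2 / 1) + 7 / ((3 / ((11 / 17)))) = -1963 / 51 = -38.49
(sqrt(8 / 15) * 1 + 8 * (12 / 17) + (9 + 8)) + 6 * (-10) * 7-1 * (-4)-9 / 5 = -33588 / 85 + 2 * sqrt(30) / 15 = -394.42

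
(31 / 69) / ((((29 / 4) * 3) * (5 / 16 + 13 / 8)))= 64 / 6003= 0.01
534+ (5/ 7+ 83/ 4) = 15553/ 28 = 555.46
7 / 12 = 0.58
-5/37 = -0.14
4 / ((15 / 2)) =8 / 15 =0.53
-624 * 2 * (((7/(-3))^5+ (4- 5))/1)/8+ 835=954235/81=11780.68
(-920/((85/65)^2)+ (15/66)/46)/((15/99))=-94406589/26588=-3550.72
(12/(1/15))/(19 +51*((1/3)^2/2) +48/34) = 18360/2371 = 7.74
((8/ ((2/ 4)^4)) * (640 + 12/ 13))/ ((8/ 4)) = 533248/ 13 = 41019.08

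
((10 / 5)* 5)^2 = 100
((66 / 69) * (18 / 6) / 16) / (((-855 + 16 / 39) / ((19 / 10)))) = -24453 / 61325360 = -0.00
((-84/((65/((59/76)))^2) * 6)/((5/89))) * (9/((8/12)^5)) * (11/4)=-469543732119/1952288000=-240.51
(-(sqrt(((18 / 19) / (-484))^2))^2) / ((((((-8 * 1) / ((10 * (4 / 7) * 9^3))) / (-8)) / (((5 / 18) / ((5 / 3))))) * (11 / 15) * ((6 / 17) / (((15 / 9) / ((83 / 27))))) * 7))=-376437375 / 472905969074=-0.00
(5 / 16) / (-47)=-5 / 752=-0.01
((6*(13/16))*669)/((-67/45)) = -1174095/536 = -2190.48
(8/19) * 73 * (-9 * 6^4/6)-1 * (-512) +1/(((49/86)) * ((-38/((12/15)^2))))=-59240.45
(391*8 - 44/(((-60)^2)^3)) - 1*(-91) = 37546415999989/11664000000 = 3219.00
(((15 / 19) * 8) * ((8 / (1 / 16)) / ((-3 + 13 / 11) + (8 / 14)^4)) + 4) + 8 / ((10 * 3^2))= -1508104168 / 3220785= -468.24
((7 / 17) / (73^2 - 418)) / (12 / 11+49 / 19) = 1463 / 64034529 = 0.00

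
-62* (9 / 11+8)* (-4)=24056 / 11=2186.91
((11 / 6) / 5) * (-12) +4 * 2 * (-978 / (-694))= 11926 / 1735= 6.87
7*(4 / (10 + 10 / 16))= 224 / 85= 2.64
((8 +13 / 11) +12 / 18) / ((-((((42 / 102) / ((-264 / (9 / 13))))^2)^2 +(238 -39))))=-845318657866608640 / 17080638849877098039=-0.05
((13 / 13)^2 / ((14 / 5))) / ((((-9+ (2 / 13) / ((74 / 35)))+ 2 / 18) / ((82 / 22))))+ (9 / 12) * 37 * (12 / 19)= 388063215 / 22334158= 17.38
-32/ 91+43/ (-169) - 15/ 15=-1900/ 1183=-1.61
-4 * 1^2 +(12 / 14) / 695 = -19454 / 4865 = -4.00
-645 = -645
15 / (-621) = -5 / 207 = -0.02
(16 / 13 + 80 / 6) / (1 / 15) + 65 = 3685 / 13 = 283.46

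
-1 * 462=-462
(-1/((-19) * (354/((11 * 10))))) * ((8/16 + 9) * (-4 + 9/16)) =-0.53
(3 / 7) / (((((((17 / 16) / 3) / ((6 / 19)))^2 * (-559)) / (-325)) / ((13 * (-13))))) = -1051315200 / 31403029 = -33.48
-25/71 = -0.35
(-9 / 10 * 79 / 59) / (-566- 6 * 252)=711 / 1226020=0.00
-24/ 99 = -8/ 33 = -0.24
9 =9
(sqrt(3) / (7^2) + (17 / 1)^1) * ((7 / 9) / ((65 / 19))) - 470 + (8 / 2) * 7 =-256309 / 585 + 19 * sqrt(3) / 4095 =-438.13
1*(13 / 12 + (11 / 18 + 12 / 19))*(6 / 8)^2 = 1591 / 1216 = 1.31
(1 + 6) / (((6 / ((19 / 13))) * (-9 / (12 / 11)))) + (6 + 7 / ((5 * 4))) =158129 / 25740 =6.14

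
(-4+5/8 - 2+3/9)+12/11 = -1043/264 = -3.95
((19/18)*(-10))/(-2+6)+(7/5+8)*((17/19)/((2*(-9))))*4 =-1713/380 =-4.51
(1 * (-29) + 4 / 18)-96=-1123 / 9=-124.78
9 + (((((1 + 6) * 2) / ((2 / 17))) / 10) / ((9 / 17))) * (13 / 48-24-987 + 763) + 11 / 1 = -23969093 / 4320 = -5548.40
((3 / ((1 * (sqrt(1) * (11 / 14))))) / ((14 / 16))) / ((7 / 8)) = 384 / 77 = 4.99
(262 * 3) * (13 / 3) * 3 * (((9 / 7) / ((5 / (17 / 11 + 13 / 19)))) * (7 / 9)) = 4761588 / 1045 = 4556.54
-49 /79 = -0.62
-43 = -43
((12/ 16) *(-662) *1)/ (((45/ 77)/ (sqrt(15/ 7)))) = -3641 *sqrt(105)/ 30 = -1243.64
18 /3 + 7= 13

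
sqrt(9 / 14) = 3 * sqrt(14) / 14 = 0.80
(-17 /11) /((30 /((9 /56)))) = -51 /6160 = -0.01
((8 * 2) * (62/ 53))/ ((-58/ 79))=-39184/ 1537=-25.49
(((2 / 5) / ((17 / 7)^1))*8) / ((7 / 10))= 32 / 17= 1.88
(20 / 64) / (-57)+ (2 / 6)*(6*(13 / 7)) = 23677 / 6384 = 3.71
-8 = -8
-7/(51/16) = -112/51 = -2.20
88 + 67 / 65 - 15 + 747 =53367 / 65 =821.03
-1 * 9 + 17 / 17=-8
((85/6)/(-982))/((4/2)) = -85/11784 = -0.01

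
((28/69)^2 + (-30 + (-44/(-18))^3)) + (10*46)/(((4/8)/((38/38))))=348916786/385641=904.77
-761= -761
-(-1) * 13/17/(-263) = -13/4471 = -0.00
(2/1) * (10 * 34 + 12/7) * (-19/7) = -90896/49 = -1855.02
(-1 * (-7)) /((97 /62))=434 /97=4.47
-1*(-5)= 5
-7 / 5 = -1.40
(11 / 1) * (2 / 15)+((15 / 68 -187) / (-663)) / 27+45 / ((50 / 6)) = 3219721 / 468180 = 6.88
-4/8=-1/2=-0.50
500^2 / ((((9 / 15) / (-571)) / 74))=-52817500000 / 3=-17605833333.33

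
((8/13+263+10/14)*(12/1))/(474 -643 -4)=-288648/15743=-18.34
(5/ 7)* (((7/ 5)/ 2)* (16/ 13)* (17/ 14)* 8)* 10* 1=59.78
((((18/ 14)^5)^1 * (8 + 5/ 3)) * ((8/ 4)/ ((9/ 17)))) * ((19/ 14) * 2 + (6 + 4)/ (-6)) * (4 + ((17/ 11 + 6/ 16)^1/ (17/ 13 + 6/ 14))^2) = 362918553301485/ 516910175936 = 702.09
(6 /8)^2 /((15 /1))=3 /80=0.04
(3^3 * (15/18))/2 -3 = 33/4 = 8.25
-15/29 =-0.52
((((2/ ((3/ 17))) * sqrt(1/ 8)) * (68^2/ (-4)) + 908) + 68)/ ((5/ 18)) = 17568/ 5 -58956 * sqrt(2)/ 5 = -13161.67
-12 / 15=-4 / 5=-0.80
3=3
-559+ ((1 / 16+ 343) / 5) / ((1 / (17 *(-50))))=-471037 / 8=-58879.62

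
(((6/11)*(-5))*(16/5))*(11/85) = -96/85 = -1.13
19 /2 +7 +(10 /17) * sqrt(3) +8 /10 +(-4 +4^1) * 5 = 10 * sqrt(3) /17 +173 /10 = 18.32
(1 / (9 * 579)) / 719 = 1 / 3746709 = 0.00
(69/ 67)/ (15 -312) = -23/ 6633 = -0.00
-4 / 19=-0.21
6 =6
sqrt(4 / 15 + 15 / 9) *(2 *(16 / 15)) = 32 *sqrt(435) / 225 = 2.97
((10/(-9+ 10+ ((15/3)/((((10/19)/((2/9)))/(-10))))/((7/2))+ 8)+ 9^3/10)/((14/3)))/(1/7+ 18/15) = 427869/35156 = 12.17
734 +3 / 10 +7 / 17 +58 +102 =152101 / 170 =894.71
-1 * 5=-5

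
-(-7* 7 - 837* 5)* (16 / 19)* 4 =270976 / 19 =14261.89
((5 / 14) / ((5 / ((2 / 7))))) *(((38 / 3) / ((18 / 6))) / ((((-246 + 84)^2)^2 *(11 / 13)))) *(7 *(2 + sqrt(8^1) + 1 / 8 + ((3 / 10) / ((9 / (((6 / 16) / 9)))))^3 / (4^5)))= 200610349056247 / 91213840762691125248000 + 247 *sqrt(2) / 119325510612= 0.00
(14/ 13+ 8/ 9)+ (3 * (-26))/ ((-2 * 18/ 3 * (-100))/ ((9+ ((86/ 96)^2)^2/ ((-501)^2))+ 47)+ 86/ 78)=-11476573395079404328/ 7671176549018303607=-1.50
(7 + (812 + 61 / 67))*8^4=3358353.19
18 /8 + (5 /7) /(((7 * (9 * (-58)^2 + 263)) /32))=13468339 /5985644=2.25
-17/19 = -0.89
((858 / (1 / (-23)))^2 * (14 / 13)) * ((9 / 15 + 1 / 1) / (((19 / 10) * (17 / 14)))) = 93942680832 / 323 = 290844213.10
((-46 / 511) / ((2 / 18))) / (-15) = 138 / 2555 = 0.05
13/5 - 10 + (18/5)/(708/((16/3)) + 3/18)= -58799/7975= -7.37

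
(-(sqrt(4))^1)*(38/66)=-38/33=-1.15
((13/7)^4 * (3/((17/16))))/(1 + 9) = 685464/204085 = 3.36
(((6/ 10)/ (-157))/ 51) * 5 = -1/ 2669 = -0.00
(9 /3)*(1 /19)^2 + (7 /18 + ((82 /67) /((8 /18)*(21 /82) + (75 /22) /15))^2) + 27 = 1000766224065259 /24850361707938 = 40.27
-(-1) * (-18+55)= 37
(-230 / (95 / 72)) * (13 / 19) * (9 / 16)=-24219 / 361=-67.09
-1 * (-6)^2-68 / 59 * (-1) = -2056 / 59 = -34.85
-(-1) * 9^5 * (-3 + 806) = 47416347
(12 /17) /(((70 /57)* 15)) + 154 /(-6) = -228733 /8925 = -25.63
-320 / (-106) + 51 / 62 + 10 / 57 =752371 / 187302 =4.02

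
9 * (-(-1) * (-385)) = -3465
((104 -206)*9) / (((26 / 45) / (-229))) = 4729995 / 13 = 363845.77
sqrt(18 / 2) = 3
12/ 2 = 6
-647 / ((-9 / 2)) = 143.78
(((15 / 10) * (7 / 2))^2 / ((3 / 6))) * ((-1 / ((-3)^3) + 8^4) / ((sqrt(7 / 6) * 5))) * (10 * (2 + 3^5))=189666995 * sqrt(42) / 12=102431884.47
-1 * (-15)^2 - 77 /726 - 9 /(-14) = -51851 /231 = -224.46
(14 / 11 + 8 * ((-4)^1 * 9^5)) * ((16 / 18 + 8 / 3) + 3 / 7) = -5217093734 / 693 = -7528273.79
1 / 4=0.25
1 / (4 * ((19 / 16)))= 0.21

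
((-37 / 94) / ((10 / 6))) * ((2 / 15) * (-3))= 111 / 1175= 0.09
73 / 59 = 1.24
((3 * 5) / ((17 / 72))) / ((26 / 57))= 30780 / 221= 139.28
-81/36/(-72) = 1/32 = 0.03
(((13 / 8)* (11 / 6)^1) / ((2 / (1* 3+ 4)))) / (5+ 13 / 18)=3003 / 1648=1.82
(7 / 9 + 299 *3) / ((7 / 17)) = 137360 / 63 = 2180.32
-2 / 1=-2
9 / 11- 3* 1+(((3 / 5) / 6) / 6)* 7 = -1363 / 660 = -2.07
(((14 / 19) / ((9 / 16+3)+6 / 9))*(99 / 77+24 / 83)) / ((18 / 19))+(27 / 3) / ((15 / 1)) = 0.89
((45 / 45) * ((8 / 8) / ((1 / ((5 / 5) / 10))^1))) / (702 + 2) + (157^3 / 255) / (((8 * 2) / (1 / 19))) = 340551553 / 6821760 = 49.92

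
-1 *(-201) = 201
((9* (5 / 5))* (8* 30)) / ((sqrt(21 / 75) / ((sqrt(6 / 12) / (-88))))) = -675* sqrt(14) / 77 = -32.80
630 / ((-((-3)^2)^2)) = -70 / 9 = -7.78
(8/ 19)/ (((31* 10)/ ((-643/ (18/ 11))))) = -14146/ 26505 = -0.53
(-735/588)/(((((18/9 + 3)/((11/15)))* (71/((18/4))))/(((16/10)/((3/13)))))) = -143/1775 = -0.08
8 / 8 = 1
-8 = -8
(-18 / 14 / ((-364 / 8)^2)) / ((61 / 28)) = -0.00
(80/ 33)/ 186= 40/ 3069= 0.01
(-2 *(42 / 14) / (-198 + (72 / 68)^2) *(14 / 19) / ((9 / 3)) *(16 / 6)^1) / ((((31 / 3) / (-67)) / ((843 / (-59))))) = 609392336 / 329543733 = 1.85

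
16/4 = 4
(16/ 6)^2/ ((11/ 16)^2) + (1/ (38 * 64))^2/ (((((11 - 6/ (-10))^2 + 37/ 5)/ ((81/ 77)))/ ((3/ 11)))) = 802471958038321/ 53338132463616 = 15.04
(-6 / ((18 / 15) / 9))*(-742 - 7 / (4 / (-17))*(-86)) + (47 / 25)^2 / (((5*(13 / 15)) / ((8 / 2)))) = 2413543641 / 16250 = 148525.76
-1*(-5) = 5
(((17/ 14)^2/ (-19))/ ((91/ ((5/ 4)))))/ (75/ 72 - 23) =0.00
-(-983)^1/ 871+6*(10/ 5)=11435/ 871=13.13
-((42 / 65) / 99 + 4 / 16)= -0.26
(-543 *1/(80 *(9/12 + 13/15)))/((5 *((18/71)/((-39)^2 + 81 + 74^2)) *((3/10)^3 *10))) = -227398445/2619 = -86826.44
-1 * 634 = -634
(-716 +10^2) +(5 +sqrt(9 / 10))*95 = -141 +57*sqrt(10) / 2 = -50.88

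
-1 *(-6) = 6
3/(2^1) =3/2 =1.50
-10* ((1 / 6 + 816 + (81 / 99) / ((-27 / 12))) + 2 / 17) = -8159.21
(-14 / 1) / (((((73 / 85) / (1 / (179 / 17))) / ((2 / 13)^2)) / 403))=-2508520 / 169871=-14.77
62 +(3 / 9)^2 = 559 / 9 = 62.11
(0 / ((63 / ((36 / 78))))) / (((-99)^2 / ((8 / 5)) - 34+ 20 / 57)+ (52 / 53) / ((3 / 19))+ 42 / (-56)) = 0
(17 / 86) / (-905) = -17 / 77830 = -0.00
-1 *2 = -2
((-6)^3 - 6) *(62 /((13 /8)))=-110112 /13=-8470.15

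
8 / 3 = 2.67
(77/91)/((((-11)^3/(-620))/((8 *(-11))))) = -4960/143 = -34.69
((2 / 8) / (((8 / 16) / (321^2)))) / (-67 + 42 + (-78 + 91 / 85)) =-505.45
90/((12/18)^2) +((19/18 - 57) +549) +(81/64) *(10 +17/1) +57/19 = 422051/576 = 732.73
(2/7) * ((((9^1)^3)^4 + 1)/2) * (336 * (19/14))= 128787868635792/7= 18398266947970.29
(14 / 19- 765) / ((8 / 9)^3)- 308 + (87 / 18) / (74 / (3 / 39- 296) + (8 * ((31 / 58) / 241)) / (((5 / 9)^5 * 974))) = -105530047786701336209 / 74551387144594944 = -1415.53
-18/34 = -9/17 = -0.53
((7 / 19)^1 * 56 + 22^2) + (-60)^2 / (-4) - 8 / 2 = -7588 / 19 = -399.37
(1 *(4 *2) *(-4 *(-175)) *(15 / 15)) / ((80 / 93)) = 6510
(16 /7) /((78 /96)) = 256 /91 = 2.81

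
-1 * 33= -33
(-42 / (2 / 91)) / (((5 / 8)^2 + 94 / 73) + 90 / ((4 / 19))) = -8928192 / 2005121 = -4.45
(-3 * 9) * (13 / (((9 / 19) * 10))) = -741 / 10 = -74.10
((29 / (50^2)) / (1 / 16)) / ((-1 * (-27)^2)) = -0.00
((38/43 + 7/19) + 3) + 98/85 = 375356/69445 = 5.41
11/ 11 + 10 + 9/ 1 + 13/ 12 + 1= 265/ 12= 22.08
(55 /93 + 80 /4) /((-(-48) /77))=147455 /4464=33.03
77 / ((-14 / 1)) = -11 / 2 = -5.50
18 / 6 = 3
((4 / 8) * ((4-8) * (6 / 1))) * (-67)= 804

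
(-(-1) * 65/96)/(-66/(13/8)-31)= -845/89376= -0.01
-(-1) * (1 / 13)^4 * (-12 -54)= -66 / 28561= -0.00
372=372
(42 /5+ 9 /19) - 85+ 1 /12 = -76.04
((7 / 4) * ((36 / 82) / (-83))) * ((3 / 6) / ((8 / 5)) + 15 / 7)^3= -0.14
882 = 882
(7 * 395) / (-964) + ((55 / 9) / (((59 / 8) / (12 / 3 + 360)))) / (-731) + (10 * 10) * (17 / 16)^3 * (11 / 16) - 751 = -1029675510237389 / 1532670787584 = -671.82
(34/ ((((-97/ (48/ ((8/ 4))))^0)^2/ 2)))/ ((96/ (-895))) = -633.96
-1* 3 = -3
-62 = -62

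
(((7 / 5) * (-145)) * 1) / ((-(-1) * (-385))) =29 / 55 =0.53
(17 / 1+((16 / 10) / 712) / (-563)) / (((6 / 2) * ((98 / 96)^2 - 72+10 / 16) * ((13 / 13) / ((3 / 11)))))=-9812952576 / 446582896595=-0.02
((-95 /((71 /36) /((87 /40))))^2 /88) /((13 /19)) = 4205177451 /23067616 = 182.30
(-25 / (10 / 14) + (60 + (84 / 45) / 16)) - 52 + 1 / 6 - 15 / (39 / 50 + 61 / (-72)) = 1426037 / 7260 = 196.42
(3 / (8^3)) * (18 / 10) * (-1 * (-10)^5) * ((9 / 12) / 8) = 50625 / 512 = 98.88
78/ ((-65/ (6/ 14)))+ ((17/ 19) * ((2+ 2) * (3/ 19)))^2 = -889218/ 4561235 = -0.19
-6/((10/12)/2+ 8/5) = -360/121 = -2.98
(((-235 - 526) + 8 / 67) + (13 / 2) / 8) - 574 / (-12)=-712.23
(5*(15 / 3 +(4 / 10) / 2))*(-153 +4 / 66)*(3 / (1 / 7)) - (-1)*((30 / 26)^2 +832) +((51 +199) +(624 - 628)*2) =-153236585 / 1859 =-82429.58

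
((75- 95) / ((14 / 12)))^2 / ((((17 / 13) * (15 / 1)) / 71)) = 886080 / 833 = 1063.72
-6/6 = -1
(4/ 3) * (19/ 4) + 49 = 166/ 3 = 55.33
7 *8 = 56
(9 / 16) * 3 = 1.69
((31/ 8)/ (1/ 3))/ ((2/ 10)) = 465/ 8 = 58.12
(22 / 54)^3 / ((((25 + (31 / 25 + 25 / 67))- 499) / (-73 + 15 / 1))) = 64653325 / 7787067192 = 0.01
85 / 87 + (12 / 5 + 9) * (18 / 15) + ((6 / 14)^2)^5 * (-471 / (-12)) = 36040277608759 / 2457534666300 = 14.67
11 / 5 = 2.20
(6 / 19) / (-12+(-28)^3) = -3 / 208658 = -0.00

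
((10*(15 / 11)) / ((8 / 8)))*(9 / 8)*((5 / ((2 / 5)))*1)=16875 / 88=191.76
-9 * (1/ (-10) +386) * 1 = -34731/ 10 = -3473.10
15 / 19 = 0.79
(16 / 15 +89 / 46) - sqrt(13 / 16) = 2071 / 690 - sqrt(13) / 4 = 2.10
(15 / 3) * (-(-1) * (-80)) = -400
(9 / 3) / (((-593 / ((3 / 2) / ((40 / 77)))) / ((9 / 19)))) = -6237 / 901360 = -0.01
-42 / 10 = -21 / 5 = -4.20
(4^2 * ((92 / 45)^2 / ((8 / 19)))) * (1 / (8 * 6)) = 20102 / 6075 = 3.31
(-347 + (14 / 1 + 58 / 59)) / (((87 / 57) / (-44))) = 16376404 / 1711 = 9571.25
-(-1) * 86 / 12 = 43 / 6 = 7.17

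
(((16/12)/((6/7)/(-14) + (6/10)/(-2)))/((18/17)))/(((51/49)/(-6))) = 96040/4779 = 20.10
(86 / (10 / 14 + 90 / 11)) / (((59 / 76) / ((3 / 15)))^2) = 38248672 / 59612125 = 0.64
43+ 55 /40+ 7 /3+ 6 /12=1133 /24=47.21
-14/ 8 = -7/ 4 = -1.75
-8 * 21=-168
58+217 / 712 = 41513 / 712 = 58.30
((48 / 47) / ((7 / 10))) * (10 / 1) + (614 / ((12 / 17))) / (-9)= -82.06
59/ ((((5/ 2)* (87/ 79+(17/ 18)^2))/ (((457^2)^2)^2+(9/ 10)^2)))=143655982929074641755503389842/ 6377375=22525879837562420550070.11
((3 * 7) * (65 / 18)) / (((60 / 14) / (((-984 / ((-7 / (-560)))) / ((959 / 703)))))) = -419662880 / 411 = -1021077.57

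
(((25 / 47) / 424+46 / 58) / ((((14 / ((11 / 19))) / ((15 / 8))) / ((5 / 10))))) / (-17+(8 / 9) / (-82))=-0.00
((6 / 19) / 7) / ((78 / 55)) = 55 / 1729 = 0.03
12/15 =4/5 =0.80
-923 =-923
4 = 4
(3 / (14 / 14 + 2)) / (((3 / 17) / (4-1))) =17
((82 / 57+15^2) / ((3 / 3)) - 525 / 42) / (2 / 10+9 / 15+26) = 121945 / 15276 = 7.98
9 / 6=3 / 2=1.50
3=3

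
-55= -55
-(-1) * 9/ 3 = 3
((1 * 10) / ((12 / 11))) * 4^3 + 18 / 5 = 8854 / 15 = 590.27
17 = 17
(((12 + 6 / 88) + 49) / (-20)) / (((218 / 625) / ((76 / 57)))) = -11.67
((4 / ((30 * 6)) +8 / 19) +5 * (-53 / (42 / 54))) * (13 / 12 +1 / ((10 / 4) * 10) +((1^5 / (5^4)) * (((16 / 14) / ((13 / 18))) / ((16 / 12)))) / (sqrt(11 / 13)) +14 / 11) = -8051389727 / 9875250 - 24438264 * sqrt(143) / 416040625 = -816.01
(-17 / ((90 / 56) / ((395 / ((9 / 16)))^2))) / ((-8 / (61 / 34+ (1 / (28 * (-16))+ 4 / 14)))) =987513430 / 729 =1354613.76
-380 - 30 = -410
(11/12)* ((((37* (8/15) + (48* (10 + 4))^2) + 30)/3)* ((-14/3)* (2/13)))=-521636962/5265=-99076.35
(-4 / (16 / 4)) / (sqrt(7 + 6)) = -sqrt(13) / 13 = -0.28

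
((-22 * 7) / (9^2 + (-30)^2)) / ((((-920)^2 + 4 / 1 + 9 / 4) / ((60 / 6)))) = -1232 / 664259625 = -0.00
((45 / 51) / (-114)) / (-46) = 5 / 29716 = 0.00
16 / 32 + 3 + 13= 33 / 2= 16.50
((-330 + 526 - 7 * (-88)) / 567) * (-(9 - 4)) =-580 / 81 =-7.16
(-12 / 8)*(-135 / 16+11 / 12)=361 / 32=11.28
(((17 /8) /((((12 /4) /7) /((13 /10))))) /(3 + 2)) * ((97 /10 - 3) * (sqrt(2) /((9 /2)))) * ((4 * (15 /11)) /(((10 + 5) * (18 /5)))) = 103649 * sqrt(2) /534600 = 0.27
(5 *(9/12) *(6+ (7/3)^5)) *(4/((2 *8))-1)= -91325/432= -211.40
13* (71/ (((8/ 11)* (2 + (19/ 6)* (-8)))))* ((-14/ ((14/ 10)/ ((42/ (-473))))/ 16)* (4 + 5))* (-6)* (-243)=-54502227/ 1376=-39609.18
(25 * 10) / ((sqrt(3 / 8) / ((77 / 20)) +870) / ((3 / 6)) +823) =3799006750 / 38947416601 - 192500 * sqrt(6) / 38947416601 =0.10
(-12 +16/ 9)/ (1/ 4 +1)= -368/ 45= -8.18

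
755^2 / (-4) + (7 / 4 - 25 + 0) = -285059 / 2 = -142529.50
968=968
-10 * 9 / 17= -90 / 17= -5.29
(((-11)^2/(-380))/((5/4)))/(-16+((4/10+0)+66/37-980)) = 4477/17466320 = 0.00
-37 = -37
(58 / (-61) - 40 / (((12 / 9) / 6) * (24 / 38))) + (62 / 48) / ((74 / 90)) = -5134763 / 18056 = -284.38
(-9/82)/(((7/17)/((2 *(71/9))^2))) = -171394/2583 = -66.35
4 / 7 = 0.57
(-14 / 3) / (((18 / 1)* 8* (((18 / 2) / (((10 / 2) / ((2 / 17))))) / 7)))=-4165 / 3888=-1.07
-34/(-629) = 2/37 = 0.05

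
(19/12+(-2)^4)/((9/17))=3587/108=33.21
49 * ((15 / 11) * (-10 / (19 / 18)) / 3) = -44100 / 209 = -211.00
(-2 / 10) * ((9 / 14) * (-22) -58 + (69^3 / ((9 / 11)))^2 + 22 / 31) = -34982805021756 / 1085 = -32242216609.91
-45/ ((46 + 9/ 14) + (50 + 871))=-630/ 13547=-0.05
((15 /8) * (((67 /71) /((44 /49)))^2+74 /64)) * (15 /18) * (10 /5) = 1103118375 /156150016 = 7.06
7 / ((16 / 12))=21 / 4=5.25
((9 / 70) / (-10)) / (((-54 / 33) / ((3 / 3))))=11 / 1400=0.01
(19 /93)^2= 0.04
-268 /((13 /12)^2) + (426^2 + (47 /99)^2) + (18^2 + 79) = 300880870480 /1656369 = 181650.87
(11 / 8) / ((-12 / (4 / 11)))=-1 / 24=-0.04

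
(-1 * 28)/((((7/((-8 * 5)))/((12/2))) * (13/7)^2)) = 47040/169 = 278.34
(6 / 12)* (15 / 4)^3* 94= 158625 / 64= 2478.52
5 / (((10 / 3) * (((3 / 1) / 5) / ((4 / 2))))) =5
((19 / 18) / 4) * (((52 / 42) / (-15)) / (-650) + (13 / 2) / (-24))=-648071 / 9072000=-0.07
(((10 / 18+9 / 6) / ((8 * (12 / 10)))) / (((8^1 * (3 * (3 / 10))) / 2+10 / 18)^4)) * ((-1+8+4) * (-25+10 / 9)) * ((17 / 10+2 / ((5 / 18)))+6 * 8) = -76382915625 / 7114652864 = -10.74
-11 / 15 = -0.73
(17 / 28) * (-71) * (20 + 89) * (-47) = 6183461 / 28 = 220837.89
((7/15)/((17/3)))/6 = 7/510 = 0.01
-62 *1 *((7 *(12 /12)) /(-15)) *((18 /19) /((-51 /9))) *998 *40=-62371008 /323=-193099.10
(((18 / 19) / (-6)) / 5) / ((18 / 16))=-8 / 285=-0.03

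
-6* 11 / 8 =-33 / 4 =-8.25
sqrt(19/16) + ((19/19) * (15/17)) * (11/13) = 165/221 + sqrt(19)/4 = 1.84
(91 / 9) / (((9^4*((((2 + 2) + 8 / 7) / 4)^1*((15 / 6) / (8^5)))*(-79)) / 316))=-166985728 / 2657205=-62.84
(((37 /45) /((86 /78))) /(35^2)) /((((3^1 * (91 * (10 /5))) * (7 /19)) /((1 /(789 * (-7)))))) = -703 /1282974950250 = -0.00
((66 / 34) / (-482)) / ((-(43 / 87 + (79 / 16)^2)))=367488 / 2269635575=0.00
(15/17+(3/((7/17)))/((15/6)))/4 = 2259/2380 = 0.95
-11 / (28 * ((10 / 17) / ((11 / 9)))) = -2057 / 2520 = -0.82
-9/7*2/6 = -3/7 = -0.43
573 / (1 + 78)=573 / 79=7.25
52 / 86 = 26 / 43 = 0.60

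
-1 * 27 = -27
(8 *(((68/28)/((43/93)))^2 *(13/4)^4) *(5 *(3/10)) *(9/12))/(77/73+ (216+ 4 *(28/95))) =143735627768265/1132347243776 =126.94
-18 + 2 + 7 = -9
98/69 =1.42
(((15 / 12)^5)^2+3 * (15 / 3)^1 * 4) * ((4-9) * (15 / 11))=-5451013875 / 11534336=-472.59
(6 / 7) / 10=3 / 35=0.09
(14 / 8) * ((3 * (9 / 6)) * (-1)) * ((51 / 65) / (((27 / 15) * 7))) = -51 / 104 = -0.49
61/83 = 0.73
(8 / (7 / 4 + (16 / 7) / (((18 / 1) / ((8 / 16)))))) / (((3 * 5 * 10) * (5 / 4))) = 1344 / 57125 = 0.02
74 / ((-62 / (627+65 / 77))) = -1788728 / 2387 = -749.36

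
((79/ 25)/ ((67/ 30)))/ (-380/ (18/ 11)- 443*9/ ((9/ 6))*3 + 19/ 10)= -8532/ 49472063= -0.00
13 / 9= 1.44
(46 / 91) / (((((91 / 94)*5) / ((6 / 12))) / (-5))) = -2162 / 8281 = -0.26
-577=-577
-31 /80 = -0.39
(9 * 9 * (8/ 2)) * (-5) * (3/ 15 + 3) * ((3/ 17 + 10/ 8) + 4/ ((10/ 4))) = -1333584/ 85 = -15689.22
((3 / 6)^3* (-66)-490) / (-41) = 1993 / 164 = 12.15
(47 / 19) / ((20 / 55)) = 517 / 76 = 6.80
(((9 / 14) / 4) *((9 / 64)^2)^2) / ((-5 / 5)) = -59049 / 939524096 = -0.00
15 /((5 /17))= 51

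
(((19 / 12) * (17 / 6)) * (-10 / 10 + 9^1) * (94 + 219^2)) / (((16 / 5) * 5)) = 15521765 / 144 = 107790.03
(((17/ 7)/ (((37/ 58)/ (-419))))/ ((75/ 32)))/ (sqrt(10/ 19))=-6610144 * sqrt(190)/ 97125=-938.12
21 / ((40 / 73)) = 38.32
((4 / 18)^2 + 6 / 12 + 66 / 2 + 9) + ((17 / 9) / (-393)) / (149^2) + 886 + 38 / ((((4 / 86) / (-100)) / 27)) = -2204971.45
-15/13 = -1.15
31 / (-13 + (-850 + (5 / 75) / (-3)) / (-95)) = -132525 / 17324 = -7.65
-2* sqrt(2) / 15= -0.19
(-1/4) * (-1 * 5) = 5/4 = 1.25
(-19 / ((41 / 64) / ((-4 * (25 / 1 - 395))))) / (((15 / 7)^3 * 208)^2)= -165414494 / 15785128125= -0.01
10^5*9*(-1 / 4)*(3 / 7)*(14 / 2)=-675000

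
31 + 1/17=528/17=31.06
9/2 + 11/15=5.23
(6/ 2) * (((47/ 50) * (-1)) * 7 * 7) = -6909/ 50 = -138.18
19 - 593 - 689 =-1263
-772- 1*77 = -849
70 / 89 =0.79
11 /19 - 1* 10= -179 /19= -9.42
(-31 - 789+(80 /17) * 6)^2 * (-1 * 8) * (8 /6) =-5797491200 /867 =-6686841.06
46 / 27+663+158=22213 / 27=822.70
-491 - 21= -512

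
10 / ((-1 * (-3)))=10 / 3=3.33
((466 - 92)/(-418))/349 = -17/6631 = -0.00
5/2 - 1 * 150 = -295/2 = -147.50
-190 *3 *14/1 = -7980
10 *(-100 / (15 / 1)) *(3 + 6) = -600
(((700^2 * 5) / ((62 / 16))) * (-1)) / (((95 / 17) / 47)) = -3132080000 / 589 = -5317623.09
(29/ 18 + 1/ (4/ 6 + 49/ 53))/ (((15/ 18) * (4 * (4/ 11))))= 10199/ 5520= 1.85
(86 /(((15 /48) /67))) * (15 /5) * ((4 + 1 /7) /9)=2673568 /105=25462.55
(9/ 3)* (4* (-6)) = -72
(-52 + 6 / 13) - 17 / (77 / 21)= -8033 / 143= -56.17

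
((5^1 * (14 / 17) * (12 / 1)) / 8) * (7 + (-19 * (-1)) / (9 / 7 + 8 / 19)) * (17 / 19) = 432180 / 4313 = 100.20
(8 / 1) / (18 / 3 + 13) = 8 / 19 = 0.42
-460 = -460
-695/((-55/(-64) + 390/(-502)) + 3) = -11164480/49517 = -225.47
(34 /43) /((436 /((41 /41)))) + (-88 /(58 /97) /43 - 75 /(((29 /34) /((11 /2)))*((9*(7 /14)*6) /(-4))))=166924421 /2446614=68.23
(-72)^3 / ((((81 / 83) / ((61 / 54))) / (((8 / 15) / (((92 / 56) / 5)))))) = -145166336 / 207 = -701286.65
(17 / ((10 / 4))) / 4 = 17 / 10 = 1.70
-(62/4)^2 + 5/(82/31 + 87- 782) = -20626563/85852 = -240.26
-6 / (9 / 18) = -12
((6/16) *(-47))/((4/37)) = -5217/32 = -163.03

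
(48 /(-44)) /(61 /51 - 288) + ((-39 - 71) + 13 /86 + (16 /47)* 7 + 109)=1000196001 /650345674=1.54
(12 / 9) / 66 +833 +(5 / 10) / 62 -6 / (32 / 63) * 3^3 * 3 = -6078301 / 49104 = -123.78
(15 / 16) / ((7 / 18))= 135 / 56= 2.41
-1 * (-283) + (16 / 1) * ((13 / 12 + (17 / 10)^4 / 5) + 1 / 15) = 1025396 / 3125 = 328.13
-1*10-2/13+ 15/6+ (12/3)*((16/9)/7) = -10873/1638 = -6.64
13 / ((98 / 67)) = 871 / 98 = 8.89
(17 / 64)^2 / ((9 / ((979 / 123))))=282931 / 4534272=0.06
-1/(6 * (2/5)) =-5/12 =-0.42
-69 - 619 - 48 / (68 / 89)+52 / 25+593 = -66191 / 425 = -155.74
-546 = -546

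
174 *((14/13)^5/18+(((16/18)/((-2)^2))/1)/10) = 33173158/1856465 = 17.87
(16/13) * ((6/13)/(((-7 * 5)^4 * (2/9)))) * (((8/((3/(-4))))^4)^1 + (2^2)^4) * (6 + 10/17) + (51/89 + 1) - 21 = -19.28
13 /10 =1.30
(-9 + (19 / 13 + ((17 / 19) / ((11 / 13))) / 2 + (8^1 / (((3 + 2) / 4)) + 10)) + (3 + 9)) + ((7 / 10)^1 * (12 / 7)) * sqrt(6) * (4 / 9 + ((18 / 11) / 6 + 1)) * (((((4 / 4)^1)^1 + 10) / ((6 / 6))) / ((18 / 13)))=581173 / 27170 + 442 * sqrt(6) / 27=61.49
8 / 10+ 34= 34.80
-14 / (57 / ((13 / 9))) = -182 / 513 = -0.35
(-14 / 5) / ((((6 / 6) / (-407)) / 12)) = 68376 / 5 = 13675.20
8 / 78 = 0.10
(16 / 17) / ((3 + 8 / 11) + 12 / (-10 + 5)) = 880 / 1241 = 0.71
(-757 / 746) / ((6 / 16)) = -3028 / 1119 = -2.71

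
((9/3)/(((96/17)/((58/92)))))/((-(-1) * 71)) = 493/104512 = 0.00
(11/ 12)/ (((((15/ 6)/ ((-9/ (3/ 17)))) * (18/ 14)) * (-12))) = 1.21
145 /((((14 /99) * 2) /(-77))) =-157905 /4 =-39476.25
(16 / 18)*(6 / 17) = 16 / 51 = 0.31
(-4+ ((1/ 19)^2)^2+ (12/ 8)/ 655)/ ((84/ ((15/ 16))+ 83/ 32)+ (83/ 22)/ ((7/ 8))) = -840827392944/ 20297763820297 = -0.04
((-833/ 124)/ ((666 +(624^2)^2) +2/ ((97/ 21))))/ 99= -80801/ 180537313103768016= -0.00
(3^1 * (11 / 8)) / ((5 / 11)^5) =5314683 / 25000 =212.59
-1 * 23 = -23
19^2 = 361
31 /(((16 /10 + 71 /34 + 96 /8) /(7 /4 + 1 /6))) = 60605 /16002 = 3.79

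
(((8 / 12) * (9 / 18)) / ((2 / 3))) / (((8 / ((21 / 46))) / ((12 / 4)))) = 63 / 736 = 0.09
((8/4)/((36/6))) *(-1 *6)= -2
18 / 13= 1.38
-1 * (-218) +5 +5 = 228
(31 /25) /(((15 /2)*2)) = 31 /375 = 0.08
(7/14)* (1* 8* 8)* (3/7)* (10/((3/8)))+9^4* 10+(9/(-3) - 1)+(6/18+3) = 1385476/21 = 65975.05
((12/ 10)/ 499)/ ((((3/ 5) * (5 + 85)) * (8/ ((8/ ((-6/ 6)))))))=-1/ 22455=-0.00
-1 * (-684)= 684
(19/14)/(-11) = -19/154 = -0.12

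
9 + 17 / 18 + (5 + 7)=395 / 18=21.94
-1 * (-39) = 39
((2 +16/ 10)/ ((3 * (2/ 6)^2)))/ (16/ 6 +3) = 162/ 85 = 1.91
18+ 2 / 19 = 344 / 19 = 18.11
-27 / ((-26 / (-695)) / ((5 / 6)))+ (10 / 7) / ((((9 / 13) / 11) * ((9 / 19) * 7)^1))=-122717635 / 206388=-594.60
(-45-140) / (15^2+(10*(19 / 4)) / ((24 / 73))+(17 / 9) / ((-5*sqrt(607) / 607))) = -35434530000 / 70724392337-36230400*sqrt(607) / 70724392337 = -0.51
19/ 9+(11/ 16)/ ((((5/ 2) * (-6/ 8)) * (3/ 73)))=-613/ 90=-6.81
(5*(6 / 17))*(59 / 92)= 885 / 782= 1.13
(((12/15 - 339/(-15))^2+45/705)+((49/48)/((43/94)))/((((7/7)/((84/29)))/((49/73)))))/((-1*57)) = -9.68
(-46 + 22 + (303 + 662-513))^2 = 183184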